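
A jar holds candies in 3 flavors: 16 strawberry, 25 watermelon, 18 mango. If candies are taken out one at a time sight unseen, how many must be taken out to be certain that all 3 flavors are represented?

44

The hardest flavor to obtain is strawberry: we could draw every other candy first — 59 − 16 = 43 candies — without a single strawberry one.
The next draw must be strawberry, so 43 + 1 = 44.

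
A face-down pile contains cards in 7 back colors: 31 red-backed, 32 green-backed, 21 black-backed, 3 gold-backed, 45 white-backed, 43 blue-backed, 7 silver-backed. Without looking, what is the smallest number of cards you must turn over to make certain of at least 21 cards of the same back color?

In the worst case we take at most 20 of each back color, but all 3 gold-backed and all 7 silver-backed (fewer than 20), giving 20 + 20 + 20 + 3 + 20 + 20 + 7 = 110.
One more card then forces some back color to 21, so 110 + 1 = 111.

111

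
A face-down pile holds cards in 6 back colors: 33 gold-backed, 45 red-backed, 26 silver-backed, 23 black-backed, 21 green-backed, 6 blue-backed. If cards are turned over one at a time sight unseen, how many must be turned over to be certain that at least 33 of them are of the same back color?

141

In the worst case we take at most 32 of each back color, but all 26 silver-backed, all 23 black-backed, all 21 green-backed, and all 6 blue-backed (fewer than 32), giving 32 + 32 + 26 + 23 + 21 + 6 = 140.
One more card then forces some back color to 33, so 140 + 1 = 141.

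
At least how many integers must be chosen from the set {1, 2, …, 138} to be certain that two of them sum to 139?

70

Partition {1, …, 138} into 69 pairs: {1,138}, {2,137}, …, {69,70}.
Choosing 69 integers — say the integers 1 through 69 — takes one from each pair and avoids the property.
Choosing 70 forces two into the same pair by pigeonhole, and those sum to 139. So 70.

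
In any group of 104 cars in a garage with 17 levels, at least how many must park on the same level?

If each of the 17 levels held at most 6, the total would be at most 17 × 6 = 102 < 104, a contradiction.
So at least one holds ⌈104/17⌉ = 7.

7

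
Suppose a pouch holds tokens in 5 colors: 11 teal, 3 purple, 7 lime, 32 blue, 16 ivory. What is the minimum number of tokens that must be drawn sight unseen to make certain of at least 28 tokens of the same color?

65

In the worst case we take at most 27 of each color, but all 11 teal, all 3 purple, all 7 lime, and all 16 ivory (fewer than 27), giving 11 + 3 + 7 + 27 + 16 = 64.
One more token then forces some color to 28, so 64 + 1 = 65.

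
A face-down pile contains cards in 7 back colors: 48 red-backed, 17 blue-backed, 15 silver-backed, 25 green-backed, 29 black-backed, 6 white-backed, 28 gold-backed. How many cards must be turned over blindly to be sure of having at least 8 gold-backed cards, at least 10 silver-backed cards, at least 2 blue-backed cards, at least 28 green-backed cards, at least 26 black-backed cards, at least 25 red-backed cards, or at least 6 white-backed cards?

97

Each of the 7 back colors has its own threshold; avoid all of them simultaneously.
The worst case stops just short of every target: 24 red-backed, 1 blue-backed, 9 silver-backed, all 25 green-backed, 25 black-backed, 5 white-backed, 7 gold-backed — 24 + 1 + 9 + 25 + 25 + 5 + 7 = 96 cards.
One more card must push some back color to its target, so 96 + 1 = 97.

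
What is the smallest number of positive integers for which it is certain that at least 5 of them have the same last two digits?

401

There are 100 possible two-digit endings acting as pigeonholes.
With 100 × 4 = 400 positive integers we could place exactly 4 in each, with no class reaching 5.
One more forces some class to hold 5, so 400 + 1 = 401.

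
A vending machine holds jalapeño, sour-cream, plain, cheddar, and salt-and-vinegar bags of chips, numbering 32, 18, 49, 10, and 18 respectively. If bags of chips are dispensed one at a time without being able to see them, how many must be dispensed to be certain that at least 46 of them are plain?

124

The worst case draws every non-plain bag of chips first: 32 + 18 + 10 + 18 = 78.
The next 46 draws are then forced to be plain, giving 78 + 46 = 124.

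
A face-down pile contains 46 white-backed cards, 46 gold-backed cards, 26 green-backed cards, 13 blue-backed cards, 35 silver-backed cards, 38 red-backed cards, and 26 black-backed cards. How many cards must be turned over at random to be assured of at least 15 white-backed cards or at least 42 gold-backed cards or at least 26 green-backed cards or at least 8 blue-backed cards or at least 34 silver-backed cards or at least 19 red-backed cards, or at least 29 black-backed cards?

The worst case stops just short of every target: 14 white-backed, 41 gold-backed, 25 green-backed, 7 blue-backed, 33 silver-backed, 18 red-backed, all 26 black-backed — 14 + 41 + 25 + 7 + 33 + 18 + 26 = 164 cards.
One more card must push some back color to its target, so 164 + 1 = 165.

165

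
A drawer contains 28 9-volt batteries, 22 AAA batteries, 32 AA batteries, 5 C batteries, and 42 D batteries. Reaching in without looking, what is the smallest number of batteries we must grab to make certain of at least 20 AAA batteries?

To avoid AAA batteries as long as possible, exhaust the other 4 types first.
The worst case draws every non-AAA battery first: 28 + 32 + 5 + 42 = 107.
The next 20 draws are then forced to be AAA, giving 107 + 20 = 127.

127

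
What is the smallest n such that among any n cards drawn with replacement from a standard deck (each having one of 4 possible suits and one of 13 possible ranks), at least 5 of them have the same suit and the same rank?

209

There are 4 × 13 = 52 (suit, rank) combinations acting as pigeonholes.
With 52 × 4 = 208 cards drawn with replacement from a standard deck we could place exactly 4 in each, with no (suit, rank) pair reaching 5.
One more forces some (suit, rank) pair to hold 5, so 208 + 1 = 209.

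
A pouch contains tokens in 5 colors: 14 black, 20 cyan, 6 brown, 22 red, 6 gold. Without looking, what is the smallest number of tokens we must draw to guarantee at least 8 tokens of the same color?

In the worst case we take at most 7 of each color, but all 6 brown and all 6 gold (fewer than 7), giving 7 + 7 + 6 + 7 + 6 = 33.
One more token then forces some color to 8, so 33 + 1 = 34.

34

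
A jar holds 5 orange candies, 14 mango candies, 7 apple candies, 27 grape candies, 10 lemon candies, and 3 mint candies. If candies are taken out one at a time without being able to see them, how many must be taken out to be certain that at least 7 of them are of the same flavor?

33

In the worst case we take at most 6 of each flavor, but all 5 orange and all 3 mint (fewer than 6), giving 5 + 6 + 6 + 6 + 6 + 3 = 32.
One more candy then forces some flavor to 7, so 32 + 1 = 33.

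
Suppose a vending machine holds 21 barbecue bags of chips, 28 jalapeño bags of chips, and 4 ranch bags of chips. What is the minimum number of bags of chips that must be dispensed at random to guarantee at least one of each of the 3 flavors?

The hardest flavor to obtain is ranch: we could draw every other bag of chips first — 53 − 4 = 49 bags of chips — without a single ranch one.
The next draw must be ranch, so 49 + 1 = 50.

50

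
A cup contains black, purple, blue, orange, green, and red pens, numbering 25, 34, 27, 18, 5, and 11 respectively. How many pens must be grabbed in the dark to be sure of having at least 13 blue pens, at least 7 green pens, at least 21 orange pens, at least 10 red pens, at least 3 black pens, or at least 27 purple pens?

73

The worst case stops just short of every target: 2 black, 26 purple, 12 blue, all 18 orange, all 5 green, 9 red — 2 + 26 + 12 + 18 + 5 + 9 = 72 pens.
One more pen must push some ink color to its target, so 72 + 1 = 73.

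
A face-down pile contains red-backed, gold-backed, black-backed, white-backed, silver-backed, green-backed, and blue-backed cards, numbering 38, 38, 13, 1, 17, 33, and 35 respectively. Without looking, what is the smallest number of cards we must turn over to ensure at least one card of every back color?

175

The hardest back color to obtain is white-backed: we could draw every other card first — 175 − 1 = 174 cards — without a single white-backed one.
The next draw must be white-backed, so 174 + 1 = 175.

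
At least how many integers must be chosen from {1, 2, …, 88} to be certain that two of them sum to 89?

Partition {1, …, 88} into 44 pairs: {1,88}, {2,87}, …, {44,45}.
Choosing 44 integers — say the integers 1 through 44 — takes one from each pair and avoids the property.
Choosing 45 forces two into the same pair by pigeonhole, and those sum to 89. So 45.

45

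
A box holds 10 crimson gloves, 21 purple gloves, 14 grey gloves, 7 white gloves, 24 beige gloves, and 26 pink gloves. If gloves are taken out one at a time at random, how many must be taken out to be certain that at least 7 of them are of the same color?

Treat the 6 colors as pigeonholes.
The worst case takes 6 gloves of each color without reaching 7 of any: 6 × 6 = 36.
The next glove must bring some color to 7, so 36 + 1 = 37.

37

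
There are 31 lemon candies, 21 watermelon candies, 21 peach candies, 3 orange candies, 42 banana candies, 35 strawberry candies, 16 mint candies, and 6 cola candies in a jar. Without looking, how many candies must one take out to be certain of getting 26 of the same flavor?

In the worst case we take at most 25 of each flavor, but all 21 watermelon, all 21 peach, all 3 orange, all 16 mint, and all 6 cola (fewer than 25), giving 25 + 21 + 21 + 3 + 25 + 25 + 16 + 6 = 142.
One more candy then forces some flavor to 26, so 142 + 1 = 143.

143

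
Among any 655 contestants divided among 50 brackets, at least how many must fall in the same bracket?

14

If each of the 50 brackets held at most 13, the total would be at most 50 × 13 = 650 < 655, a contradiction.
So at least one holds ⌈655/50⌉ = 14.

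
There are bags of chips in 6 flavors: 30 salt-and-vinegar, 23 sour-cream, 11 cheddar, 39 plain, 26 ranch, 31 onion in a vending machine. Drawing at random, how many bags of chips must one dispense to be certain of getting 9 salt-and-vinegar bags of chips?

139

To avoid salt-and-vinegar bags of chips as long as possible, exhaust the other 5 flavors first.
The worst case draws every non-salt-and-vinegar bag of chips first: 23 + 11 + 39 + 26 + 31 = 130.
The next 9 draws are then forced to be salt-and-vinegar, giving 130 + 9 = 139.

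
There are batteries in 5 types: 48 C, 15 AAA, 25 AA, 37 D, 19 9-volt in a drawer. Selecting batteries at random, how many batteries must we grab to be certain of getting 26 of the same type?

In the worst case we take at most 25 of each type, but all 15 AAA and all 19 9-volt (fewer than 25), giving 25 + 15 + 25 + 25 + 19 = 109.
One more battery then forces some type to 26, so 109 + 1 = 110.

110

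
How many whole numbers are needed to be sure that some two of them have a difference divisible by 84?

Use the pigeonhole principle on residue classes: two integers differ by a multiple of 84 exactly when they share a remainder mod 84.
There are 84 residue classes mod 84, so 84 integers can all lie in distinct classes.
One more integer must repeat a residue, giving a difference divisible by 84. So n = 84 + 1 = 85.

85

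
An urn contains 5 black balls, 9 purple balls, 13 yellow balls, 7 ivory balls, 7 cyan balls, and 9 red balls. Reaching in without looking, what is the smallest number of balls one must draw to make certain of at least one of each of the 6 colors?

46

The hardest color to obtain is black: we could draw every other ball first — 50 − 5 = 45 balls — without a single black one.
The next draw must be black, so 45 + 1 = 46.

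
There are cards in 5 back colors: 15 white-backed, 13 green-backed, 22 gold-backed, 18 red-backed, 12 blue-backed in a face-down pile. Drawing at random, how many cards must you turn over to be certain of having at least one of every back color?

69

The hardest back color to obtain is blue-backed: we could draw every other card first — 80 − 12 = 68 cards — without a single blue-backed one.
The next draw must be blue-backed, so 68 + 1 = 69.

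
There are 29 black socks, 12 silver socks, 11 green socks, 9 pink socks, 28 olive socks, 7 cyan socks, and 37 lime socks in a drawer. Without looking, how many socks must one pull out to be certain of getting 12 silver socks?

The worst case draws every non-silver sock first: 29 + 11 + 9 + 28 + 7 + 37 = 121.
The next 12 draws are then forced to be silver, giving 121 + 12 = 133.

133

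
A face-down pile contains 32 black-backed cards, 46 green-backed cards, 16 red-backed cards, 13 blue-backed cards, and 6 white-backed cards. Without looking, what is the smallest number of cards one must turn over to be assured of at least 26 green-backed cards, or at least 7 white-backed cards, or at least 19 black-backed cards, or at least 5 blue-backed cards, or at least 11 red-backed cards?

Each of the 5 back colors has its own threshold; avoid all of them simultaneously.
The worst case stops just short of every target: 18 black-backed, 25 green-backed, 10 red-backed, 4 blue-backed, 6 white-backed — 18 + 25 + 10 + 4 + 6 = 63 cards.
One more card must push some back color to its target, so 63 + 1 = 64.

64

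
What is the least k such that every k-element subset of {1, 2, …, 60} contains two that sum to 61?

31

Partition {1, …, 60} into 30 pairs: {1,60}, {2,59}, …, {30,31}.
Choosing 30 integers — say the integers 1 through 30 — takes one from each pair and avoids the property.
Choosing 31 forces two into the same pair by pigeonhole, and those sum to 61. So 31.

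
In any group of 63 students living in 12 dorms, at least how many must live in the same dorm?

6

The 63 students fall into 12 dorms.
If each of the 12 dorms held at most 5, the total would be at most 12 × 5 = 60 < 63, a contradiction.
So at least one holds ⌈63/12⌉ = 6.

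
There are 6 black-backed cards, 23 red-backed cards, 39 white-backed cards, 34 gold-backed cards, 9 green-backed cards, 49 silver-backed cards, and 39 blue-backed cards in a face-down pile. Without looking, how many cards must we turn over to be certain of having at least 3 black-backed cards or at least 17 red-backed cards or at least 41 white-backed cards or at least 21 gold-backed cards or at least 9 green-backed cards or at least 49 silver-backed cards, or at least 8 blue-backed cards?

141

The worst case stops just short of every target: 2 black-backed, 16 red-backed, all 39 white-backed, 20 gold-backed, 8 green-backed, 48 silver-backed, 7 blue-backed — 2 + 16 + 39 + 20 + 8 + 48 + 7 = 140 cards.
One more card must push some back color to its target, so 140 + 1 = 141.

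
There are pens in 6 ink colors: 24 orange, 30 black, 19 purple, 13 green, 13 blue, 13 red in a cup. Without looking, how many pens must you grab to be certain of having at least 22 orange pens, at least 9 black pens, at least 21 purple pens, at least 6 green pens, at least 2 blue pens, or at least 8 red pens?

62

The worst case stops just short of every target: 21 orange, 8 black, all 19 purple, 5 green, 1 blue, 7 red — 21 + 8 + 19 + 5 + 1 + 7 = 61 pens.
One more pen must push some ink color to its target, so 61 + 1 = 62.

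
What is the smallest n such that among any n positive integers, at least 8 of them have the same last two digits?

There are 100 possible two-digit endings acting as pigeonholes.
With 100 × 7 = 700 positive integers we could place exactly 7 in each, with no class reaching 8.
One more forces some class to hold 8, so 700 + 1 = 701.

701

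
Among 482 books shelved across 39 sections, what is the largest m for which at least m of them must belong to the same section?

If each of the 39 sections held at most 12, the total would be at most 39 × 12 = 468 < 482, a contradiction.
So at least one holds ⌈482/39⌉ = 13.

13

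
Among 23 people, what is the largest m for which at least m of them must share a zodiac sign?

If each of the 12 zodiac signs held at most 1, the total would be at most 12 × 1 = 12 < 23, a contradiction.
So at least one holds ⌈23/12⌉ = 2.

2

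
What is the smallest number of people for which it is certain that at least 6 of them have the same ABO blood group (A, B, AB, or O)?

There are 4 ABO blood groups acting as pigeonholes.
With 4 × 5 = 20 people we could place exactly 5 in each, with no class reaching 6.
One more forces some class to hold 6, so 20 + 1 = 21.

21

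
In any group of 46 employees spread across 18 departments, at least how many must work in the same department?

The 46 employees fall into 18 departments.
If each of the 18 departments held at most 2, the total would be at most 18 × 2 = 36 < 46, a contradiction.
So at least one holds ⌈46/18⌉ = 3.

3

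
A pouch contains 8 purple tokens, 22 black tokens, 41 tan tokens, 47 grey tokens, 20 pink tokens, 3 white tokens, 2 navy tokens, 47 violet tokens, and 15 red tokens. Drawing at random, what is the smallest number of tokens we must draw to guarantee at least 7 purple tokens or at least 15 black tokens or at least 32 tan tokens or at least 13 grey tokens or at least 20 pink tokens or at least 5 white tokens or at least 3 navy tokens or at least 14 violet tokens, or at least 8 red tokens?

108

The worst case stops just short of every target: 6 purple, 14 black, 31 tan, 12 grey, 19 pink, all 3 white, 2 navy, 13 violet, 7 red — 6 + 14 + 31 + 12 + 19 + 3 + 2 + 13 + 7 = 107 tokens.
One more token must push some color to its target, so 107 + 1 = 108.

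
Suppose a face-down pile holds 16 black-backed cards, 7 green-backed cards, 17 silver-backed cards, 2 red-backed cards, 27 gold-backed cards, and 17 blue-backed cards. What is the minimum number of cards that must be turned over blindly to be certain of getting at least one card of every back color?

85

The hardest back color to obtain is red-backed: we could draw every other card first — 86 − 2 = 84 cards — without a single red-backed one.
The next draw must be red-backed, so 84 + 1 = 85.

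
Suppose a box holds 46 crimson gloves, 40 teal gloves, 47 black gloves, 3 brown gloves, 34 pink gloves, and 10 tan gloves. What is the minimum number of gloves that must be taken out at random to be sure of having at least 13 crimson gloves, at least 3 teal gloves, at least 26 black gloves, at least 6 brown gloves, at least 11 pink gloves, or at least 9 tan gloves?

The worst case stops just short of every target: 12 crimson, 2 teal, 25 black, all 3 brown, 10 pink, 8 tan — 12 + 2 + 25 + 3 + 10 + 8 = 60 gloves.
One more glove must push some color to its target, so 60 + 1 = 61.

61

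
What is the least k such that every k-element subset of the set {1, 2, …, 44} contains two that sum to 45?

23

Partition {1, …, 44} into 22 pairs: {1,44}, {2,43}, …, {22,23}.
Choosing 22 integers — say the integers 1 through 22 — takes one from each pair and avoids the property.
Choosing 23 forces two into the same pair by pigeonhole, and those sum to 45. So 23.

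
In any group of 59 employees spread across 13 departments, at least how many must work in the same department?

5

The 59 employees fall into 13 departments.
If each of the 13 departments held at most 4, the total would be at most 13 × 4 = 52 < 59, a contradiction.
So at least one holds ⌈59/13⌉ = 5.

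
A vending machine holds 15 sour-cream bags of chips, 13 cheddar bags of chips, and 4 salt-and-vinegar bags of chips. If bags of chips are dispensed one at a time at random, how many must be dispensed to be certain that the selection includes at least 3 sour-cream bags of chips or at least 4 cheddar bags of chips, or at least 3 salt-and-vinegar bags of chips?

The worst case stops just short of every target: 2 sour-cream, 3 cheddar, 2 salt-and-vinegar — 2 + 3 + 2 = 7 bags of chips.
One more bag of chips must push some flavor to its target, so 7 + 1 = 8.

8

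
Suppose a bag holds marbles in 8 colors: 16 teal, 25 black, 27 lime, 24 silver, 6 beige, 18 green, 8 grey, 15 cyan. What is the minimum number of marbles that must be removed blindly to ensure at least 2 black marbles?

To avoid black marbles as long as possible, exhaust the other 7 colors first.
The worst case draws every non-black marble first: 16 + 27 + 24 + 6 + 18 + 8 + 15 = 114.
The next 2 draws are then forced to be black, giving 114 + 2 = 116.

116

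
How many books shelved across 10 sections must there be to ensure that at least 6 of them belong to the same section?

There are 10 sections acting as pigeonholes.
With 10 × 5 = 50 books we could place exactly 5 in each, with no class reaching 6.
One more forces some class to hold 6, so 50 + 1 = 51.

51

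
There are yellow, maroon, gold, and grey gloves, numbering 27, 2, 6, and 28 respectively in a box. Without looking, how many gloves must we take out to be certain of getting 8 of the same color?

In the worst case we take at most 7 of each color, but all 2 maroon and all 6 gold (fewer than 7), giving 7 + 2 + 6 + 7 = 22.
One more glove then forces some color to 8, so 22 + 1 = 23.

23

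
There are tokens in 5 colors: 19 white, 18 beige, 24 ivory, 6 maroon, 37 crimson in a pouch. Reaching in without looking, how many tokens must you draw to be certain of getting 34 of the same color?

In the worst case we take at most 33 of each color, but all 19 white, all 18 beige, all 24 ivory, and all 6 maroon (fewer than 33), giving 19 + 18 + 24 + 6 + 33 = 100.
One more token then forces some color to 34, so 100 + 1 = 101.

101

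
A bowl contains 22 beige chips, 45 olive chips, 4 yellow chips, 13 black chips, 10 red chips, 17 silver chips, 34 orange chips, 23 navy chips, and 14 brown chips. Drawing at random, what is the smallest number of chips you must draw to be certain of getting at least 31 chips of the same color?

Treat the 9 colors as pigeonholes.
In the worst case we take at most 30 of each color, but all 22 beige, all 4 yellow, all 13 black, all 10 red, all 17 silver, all 23 navy, and all 14 brown (fewer than 30), giving 22 + 30 + 4 + 13 + 10 + 17 + 30 + 23 + 14 = 163.
One more chip then forces some color to 31, so 163 + 1 = 164.

164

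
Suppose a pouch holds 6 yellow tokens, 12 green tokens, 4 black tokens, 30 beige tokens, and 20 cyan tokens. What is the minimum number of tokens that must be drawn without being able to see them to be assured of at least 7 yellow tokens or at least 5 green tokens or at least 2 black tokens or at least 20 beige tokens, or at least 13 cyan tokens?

43

The worst case stops just short of every target: 6 yellow, 4 green, 1 black, 19 beige, 12 cyan — 6 + 4 + 1 + 19 + 12 = 42 tokens.
One more token must push some color to its target, so 42 + 1 = 43.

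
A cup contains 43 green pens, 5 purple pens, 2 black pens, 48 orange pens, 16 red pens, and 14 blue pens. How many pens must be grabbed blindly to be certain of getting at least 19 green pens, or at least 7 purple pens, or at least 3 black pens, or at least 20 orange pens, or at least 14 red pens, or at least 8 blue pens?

65

The worst case stops just short of every target: 18 green, all 5 purple, 2 black, 19 orange, 13 red, 7 blue — 18 + 5 + 2 + 19 + 13 + 7 = 64 pens.
One more pen must push some ink color to its target, so 64 + 1 = 65.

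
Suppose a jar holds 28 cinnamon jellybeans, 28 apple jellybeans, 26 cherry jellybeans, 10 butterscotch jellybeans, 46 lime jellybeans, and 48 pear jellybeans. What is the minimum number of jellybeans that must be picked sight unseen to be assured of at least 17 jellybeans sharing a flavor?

In the worst case we take at most 16 of each flavor, but all 10 butterscotch (fewer than 16), giving 16 + 16 + 16 + 10 + 16 + 16 = 90.
One more jellybean then forces some flavor to 17, so 90 + 1 = 91.

91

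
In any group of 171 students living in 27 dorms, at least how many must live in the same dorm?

The 171 students fall into 27 dorms.
If each of the 27 dorms held at most 6, the total would be at most 27 × 6 = 162 < 171, a contradiction.
So at least one holds ⌈171/27⌉ = 7.

7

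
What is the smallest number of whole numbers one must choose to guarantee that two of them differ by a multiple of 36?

Two integers differ by a multiple of 36 exactly when they share a remainder mod 36.
There are 36 residue classes mod 36, so 36 integers can all lie in distinct classes.
One more integer must repeat a residue, giving a difference divisible by 36. So n = 36 + 1 = 37.

37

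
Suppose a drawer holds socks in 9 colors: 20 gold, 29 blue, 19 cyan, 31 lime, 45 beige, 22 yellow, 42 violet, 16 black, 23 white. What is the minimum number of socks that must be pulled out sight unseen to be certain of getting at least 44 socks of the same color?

246

Treat the 9 colors as pigeonholes.
In the worst case we take at most 43 of each color, but all 20 gold, all 29 blue, all 19 cyan, all 31 lime, all 22 yellow, all 42 violet, all 16 black, and all 23 white (fewer than 43), giving 20 + 29 + 19 + 31 + 43 + 22 + 42 + 16 + 23 = 245.
One more sock then forces some color to 44, so 245 + 1 = 246.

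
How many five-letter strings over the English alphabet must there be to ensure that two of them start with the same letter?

There are 26 possible first letters acting as pigeonholes.
With 26 five-letter strings over the English alphabet we could place one in each, avoiding any repeat.
One more forces some class to hold 2, so 26 + 1 = 27.

27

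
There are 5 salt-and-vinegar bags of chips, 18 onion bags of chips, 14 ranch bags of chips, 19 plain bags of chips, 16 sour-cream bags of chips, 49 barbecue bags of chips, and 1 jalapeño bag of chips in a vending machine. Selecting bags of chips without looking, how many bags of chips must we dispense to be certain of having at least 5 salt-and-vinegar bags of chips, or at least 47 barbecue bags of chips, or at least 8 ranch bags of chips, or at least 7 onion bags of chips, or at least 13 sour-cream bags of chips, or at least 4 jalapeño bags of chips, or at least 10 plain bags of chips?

The worst case stops just short of every target: 4 salt-and-vinegar, 6 onion, 7 ranch, 9 plain, 12 sour-cream, 46 barbecue, all 1 jalapeño — 4 + 6 + 7 + 9 + 12 + 46 + 1 = 85 bags of chips.
One more bag of chips must push some flavor to its target, so 85 + 1 = 86.

86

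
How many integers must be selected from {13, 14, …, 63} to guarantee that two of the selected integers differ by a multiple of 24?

Use the pigeonhole principle on residue classes: group the integers by remainder mod 24; there are 24 residue classes, each nonempty in this range.
Choosing one from each class (24 integers) avoids any shared remainder.
One more choice must repeat a class, so two differ by a multiple of 24. Hence 24 + 1 = 25.

25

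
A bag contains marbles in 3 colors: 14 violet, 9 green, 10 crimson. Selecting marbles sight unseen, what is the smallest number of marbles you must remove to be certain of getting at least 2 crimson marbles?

25

To avoid crimson marbles as long as possible, exhaust the other 2 colors first.
The worst case draws every non-crimson marble first: 14 + 9 = 23.
The next 2 draws are then forced to be crimson, giving 23 + 2 = 25.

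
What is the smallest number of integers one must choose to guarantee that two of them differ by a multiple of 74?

Two integers differ by a multiple of 74 exactly when they share a remainder mod 74.
There are 74 residue classes mod 74, so 74 integers can all lie in distinct classes.
One more integer must repeat a residue, giving a difference divisible by 74. So n = 74 + 1 = 75.

75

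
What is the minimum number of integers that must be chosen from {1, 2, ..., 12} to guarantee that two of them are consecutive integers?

7

Partition {1, …, 12} into 6 pairs: {1,2}, {3,4}, …, {11,12}.
Choosing 6 integers — say the 6 even numbers 2, 4, …, 12 — takes one from each pair and avoids the property.
Choosing 7 forces two into the same pair by pigeonhole, and those are consecutive. So 7.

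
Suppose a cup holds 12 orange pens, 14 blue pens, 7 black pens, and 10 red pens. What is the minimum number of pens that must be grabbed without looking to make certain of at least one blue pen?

30

To avoid blue pens as long as possible, exhaust the other 3 ink colors first.
The worst case draws every non-blue pen first: 12 + 7 + 10 = 29.
The next draw is then forced to be blue, giving 29 + 1 = 30.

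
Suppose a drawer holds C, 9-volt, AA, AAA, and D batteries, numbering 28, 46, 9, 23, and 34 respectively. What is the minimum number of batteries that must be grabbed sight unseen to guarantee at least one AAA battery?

The worst case draws every non-AAA battery first: 28 + 46 + 9 + 34 = 117.
The next draw is then forced to be AAA, giving 117 + 1 = 118.

118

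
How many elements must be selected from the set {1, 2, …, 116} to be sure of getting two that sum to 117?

Partition {1, …, 116} into 58 pairs: {1,116}, {2,115}, …, {58,59}.
Choosing 58 integers — say the integers 1 through 58 — takes one from each pair and avoids the property.
Choosing 59 forces two into the same pair by pigeonhole, and those sum to 117. So 59.

59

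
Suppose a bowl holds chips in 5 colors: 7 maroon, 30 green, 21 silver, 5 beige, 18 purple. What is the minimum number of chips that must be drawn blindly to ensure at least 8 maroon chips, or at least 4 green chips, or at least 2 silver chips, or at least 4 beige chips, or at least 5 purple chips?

19

The worst case stops just short of every target: 7 maroon, 3 green, 1 silver, 3 beige, 4 purple — 7 + 3 + 1 + 3 + 4 = 18 chips.
One more chip must push some color to its target, so 18 + 1 = 19.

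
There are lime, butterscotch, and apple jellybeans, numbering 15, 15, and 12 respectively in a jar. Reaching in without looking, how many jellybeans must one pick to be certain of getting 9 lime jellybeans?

To avoid lime jellybeans as long as possible, exhaust the other 2 flavors first.
The worst case draws every non-lime jellybean first: 15 + 12 = 27.
The next 9 draws are then forced to be lime, giving 27 + 9 = 36.

36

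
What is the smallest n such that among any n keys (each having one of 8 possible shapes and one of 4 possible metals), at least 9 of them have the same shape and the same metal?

257

There are 8 × 4 = 32 (shape, metal) combinations acting as pigeonholes.
With 32 × 8 = 256 keys we could place exactly 8 in each, with no (shape, metal) pair reaching 9.
One more forces some (shape, metal) pair to hold 9, so 256 + 1 = 257.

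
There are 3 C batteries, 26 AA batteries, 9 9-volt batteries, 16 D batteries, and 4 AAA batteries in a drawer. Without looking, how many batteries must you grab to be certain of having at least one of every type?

56

The hardest type to obtain is C: we could draw every other battery first — 58 − 3 = 55 batteries — without a single C one.
The next draw must be C, so 55 + 1 = 56.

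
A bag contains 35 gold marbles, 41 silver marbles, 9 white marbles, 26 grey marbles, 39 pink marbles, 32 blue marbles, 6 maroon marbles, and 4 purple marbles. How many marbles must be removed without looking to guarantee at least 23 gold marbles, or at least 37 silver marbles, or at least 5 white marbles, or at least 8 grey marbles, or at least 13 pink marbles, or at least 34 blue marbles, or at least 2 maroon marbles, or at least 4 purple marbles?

Each of the 8 colors has its own threshold; avoid all of them simultaneously.
The worst case stops just short of every target: 22 gold, 36 silver, 4 white, 7 grey, 12 pink, all 32 blue, 1 maroon, 3 purple — 22 + 36 + 4 + 7 + 12 + 32 + 1 + 3 = 117 marbles.
One more marble must push some color to its target, so 117 + 1 = 118.

118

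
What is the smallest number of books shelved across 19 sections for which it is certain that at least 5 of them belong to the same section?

There are 19 sections acting as pigeonholes.
With 19 × 4 = 76 books we could place exactly 4 in each, with no class reaching 5.
One more forces some class to hold 5, so 76 + 1 = 77.

77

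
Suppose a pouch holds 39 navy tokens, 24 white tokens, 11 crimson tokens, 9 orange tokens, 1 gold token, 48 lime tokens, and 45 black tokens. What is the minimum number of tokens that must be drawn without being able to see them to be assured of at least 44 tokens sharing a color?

In the worst case we take at most 43 of each color, but all 39 navy, all 24 white, all 11 crimson, all 9 orange, and all 1 gold (fewer than 43), giving 39 + 24 + 11 + 9 + 1 + 43 + 43 = 170.
One more token then forces some color to 44, so 170 + 1 = 171.

171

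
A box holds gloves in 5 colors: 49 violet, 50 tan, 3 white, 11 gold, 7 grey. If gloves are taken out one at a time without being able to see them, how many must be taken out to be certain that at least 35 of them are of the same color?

90

In the worst case we take at most 34 of each color, but all 3 white, all 11 gold, and all 7 grey (fewer than 34), giving 34 + 34 + 3 + 11 + 7 = 89.
One more glove then forces some color to 35, so 89 + 1 = 90.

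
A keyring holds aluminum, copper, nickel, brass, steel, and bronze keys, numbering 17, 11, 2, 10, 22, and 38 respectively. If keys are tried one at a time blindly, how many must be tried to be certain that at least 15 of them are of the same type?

66

In the worst case we take at most 14 of each type, but all 11 copper, all 2 nickel, and all 10 brass (fewer than 14), giving 14 + 11 + 2 + 10 + 14 + 14 = 65.
One more key then forces some type to 15, so 65 + 1 = 66.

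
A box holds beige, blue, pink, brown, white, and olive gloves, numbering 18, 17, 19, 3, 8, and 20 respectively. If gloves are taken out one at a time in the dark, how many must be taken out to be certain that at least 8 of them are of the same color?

In the worst case we take at most 7 of each color, but all 3 brown (fewer than 7), giving 7 + 7 + 7 + 3 + 7 + 7 = 38.
One more glove then forces some color to 8, so 38 + 1 = 39.

39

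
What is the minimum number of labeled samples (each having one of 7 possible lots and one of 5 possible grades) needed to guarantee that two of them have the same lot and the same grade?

36

There are 7 × 5 = 35 (lot, grade) combinations acting as pigeonholes.
With 35 labeled samples we could place one in each, avoiding any repeat.
One more forces some (lot, grade) pair to hold 2, so 35 + 1 = 36.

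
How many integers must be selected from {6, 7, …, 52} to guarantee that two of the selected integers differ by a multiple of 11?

12

Group the integers by remainder mod 11; there are 11 residue classes, each nonempty in this range.
Choosing one from each class (11 integers) avoids any shared remainder.
One more choice must repeat a class, so two differ by a multiple of 11. Hence 11 + 1 = 12.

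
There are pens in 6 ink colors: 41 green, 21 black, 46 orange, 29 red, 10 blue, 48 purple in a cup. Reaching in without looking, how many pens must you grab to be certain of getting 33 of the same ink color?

157

Treat the 6 ink colors as pigeonholes.
In the worst case we take at most 32 of each ink color, but all 21 black, all 29 red, and all 10 blue (fewer than 32), giving 32 + 21 + 32 + 29 + 10 + 32 = 156.
One more pen then forces some ink color to 33, so 156 + 1 = 157.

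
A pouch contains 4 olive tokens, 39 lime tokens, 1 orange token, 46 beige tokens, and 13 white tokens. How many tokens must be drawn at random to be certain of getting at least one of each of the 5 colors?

103

The hardest color to obtain is orange: we could draw every other token first — 103 − 1 = 102 tokens — without a single orange one.
The next draw must be orange, so 102 + 1 = 103.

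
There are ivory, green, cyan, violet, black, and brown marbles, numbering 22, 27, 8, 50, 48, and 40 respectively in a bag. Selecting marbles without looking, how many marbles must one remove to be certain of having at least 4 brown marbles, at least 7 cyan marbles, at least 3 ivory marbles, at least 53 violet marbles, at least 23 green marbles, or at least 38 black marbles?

The worst case stops just short of every target: 2 ivory, 22 green, 6 cyan, all 50 violet, 37 black, 3 brown — 2 + 22 + 6 + 50 + 37 + 3 = 120 marbles.
One more marble must push some color to its target, so 120 + 1 = 121.

121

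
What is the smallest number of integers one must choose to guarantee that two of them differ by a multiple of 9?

10

Use the pigeonhole principle on residue classes: two integers differ by a multiple of 9 exactly when they share a remainder mod 9.
There are 9 residue classes mod 9, so 9 integers can all lie in distinct classes.
One more integer must repeat a residue, giving a difference divisible by 9. So n = 9 + 1 = 10.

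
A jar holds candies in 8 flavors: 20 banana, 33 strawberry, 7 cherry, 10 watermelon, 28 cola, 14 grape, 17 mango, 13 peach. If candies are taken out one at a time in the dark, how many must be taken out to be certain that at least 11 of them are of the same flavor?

In the worst case we take at most 10 of each flavor, but all 7 cherry (fewer than 10), giving 10 + 10 + 7 + 10 + 10 + 10 + 10 + 10 = 77.
One more candy then forces some flavor to 11, so 77 + 1 = 78.

78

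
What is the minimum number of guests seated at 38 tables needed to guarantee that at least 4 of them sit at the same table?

There are 38 tables acting as pigeonholes.
With 38 × 3 = 114 guests we could place exactly 3 in each, with no class reaching 4.
One more forces some class to hold 4, so 114 + 1 = 115.

115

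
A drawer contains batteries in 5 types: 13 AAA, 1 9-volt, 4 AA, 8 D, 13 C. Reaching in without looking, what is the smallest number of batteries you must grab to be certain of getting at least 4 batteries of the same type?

14

In the worst case we take at most 3 of each type, but all 1 9-volt (fewer than 3), giving 3 + 1 + 3 + 3 + 3 = 13.
One more battery then forces some type to 4, so 13 + 1 = 14.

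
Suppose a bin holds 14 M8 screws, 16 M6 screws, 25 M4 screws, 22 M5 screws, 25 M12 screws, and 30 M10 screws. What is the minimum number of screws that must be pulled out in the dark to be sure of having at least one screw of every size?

The hardest size to obtain is M8: we could draw every other screw first — 132 − 14 = 118 screws — without a single M8 one.
The next draw must be M8, so 118 + 1 = 119.

119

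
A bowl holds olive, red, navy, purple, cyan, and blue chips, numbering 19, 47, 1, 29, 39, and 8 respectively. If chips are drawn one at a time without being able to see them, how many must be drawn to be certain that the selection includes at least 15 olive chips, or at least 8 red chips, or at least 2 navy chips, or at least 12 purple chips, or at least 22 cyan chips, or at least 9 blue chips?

The worst case stops just short of every target: 14 olive, 7 red, 1 navy, 11 purple, 21 cyan, 8 blue — 14 + 7 + 1 + 11 + 21 + 8 = 62 chips.
One more chip must push some color to its target, so 62 + 1 = 63.

63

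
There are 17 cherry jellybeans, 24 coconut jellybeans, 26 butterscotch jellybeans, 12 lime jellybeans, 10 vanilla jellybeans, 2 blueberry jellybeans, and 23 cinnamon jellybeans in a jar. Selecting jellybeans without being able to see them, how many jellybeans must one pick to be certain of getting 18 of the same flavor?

Treat the 7 flavors as pigeonholes.
In the worst case we take at most 17 of each flavor, but all 12 lime, all 10 vanilla, and all 2 blueberry (fewer than 17), giving 17 + 17 + 17 + 12 + 10 + 2 + 17 = 92.
One more jellybean then forces some flavor to 18, so 92 + 1 = 93.

93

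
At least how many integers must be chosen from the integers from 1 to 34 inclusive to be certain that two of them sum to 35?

Partition {1, …, 34} into 17 pairs: {1,34}, {2,33}, …, {17,18}.
Choosing 17 integers — say the integers 1 through 17 — takes one from each pair and avoids the property.
Choosing 18 forces two into the same pair by pigeonhole, and those sum to 35. So 18.

18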